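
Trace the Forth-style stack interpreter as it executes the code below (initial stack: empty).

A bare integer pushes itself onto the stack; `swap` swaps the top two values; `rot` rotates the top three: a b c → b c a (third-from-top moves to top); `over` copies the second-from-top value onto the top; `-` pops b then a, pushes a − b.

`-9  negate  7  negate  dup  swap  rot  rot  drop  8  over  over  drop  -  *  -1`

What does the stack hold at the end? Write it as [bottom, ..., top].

[-7, -9, -1]

-9     -> [-9]
negate -> [9]
7      -> [9, 7]
negate -> [9, -7]
dup    -> [9, -7, -7]
swap   -> [9, -7, -7]
rot    -> [-7, -7, 9]
rot    -> [-7, 9, -7]
drop   -> [-7, 9]
8      -> [-7, 9, 8]
over   -> [-7, 9, 8, 9]
over   -> [-7, 9, 8, 9, 8]
drop   -> [-7, 9, 8, 9]
-      -> [-7, 9, -1]
*      -> [-7, -9]
-1     -> [-7, -9, -1]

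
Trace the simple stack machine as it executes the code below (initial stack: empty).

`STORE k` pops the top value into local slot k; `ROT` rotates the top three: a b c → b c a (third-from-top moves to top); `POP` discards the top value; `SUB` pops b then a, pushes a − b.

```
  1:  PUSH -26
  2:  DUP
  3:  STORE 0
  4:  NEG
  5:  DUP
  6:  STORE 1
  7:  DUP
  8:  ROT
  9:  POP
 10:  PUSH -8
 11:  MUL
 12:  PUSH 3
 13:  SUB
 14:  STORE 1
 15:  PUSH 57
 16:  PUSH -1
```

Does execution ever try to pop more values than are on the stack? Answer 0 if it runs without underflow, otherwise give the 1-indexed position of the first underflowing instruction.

PUSH -26 → -26
DUP      → -26 -26
STORE 0  → -26
NEG      → 26
DUP      → 26 26
STORE 1  → 26
DUP      → 26 26
ROT  — needs 3 operands, stack has 2 → underflow

8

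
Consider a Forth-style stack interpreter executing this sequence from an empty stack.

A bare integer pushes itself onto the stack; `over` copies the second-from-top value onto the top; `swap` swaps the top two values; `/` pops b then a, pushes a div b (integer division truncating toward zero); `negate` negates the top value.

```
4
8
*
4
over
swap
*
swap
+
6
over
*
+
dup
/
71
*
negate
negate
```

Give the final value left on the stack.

4      → 4
8      → 4 8
*      → 32
4      → 32 4
over   → 32 4 32
swap   → 32 32 4
*      → 32 128
swap   → 128 32
+      → 160
6      → 160 6
over   → 160 6 160
*      → 160 960
+      → 1120
dup    → 1120 1120
/      → 1
71     → 1 71
*      → 71
negate → -71
negate → 71

71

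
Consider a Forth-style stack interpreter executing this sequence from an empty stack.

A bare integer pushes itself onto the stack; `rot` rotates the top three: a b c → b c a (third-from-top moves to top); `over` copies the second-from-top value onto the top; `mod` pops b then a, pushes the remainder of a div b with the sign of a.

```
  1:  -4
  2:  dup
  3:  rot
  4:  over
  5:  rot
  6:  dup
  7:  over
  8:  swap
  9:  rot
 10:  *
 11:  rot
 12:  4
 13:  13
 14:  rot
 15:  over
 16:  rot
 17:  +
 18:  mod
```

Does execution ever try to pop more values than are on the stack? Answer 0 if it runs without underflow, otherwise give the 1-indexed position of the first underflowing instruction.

-4  → [-4]
dup → [-4, -4]
rot  — needs 3 operands, stack has 2 → underflow

3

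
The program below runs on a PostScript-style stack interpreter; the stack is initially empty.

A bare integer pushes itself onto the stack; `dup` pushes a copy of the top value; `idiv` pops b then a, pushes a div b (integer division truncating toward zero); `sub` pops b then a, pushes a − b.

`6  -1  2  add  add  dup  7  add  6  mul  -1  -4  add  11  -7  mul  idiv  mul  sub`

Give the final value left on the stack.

6     [6]
-1    [6, -1]
2     [6, -1, 2]
add   [6, 1]
add   [7]
dup   [7, 7]
7     [7, 7, 7]
add   [7, 14]
6     [7, 14, 6]
mul   [7, 84]
-1    [7, 84, -1]
-4    [7, 84, -1, -4]
add   [7, 84, -5]
11    [7, 84, -5, 11]
-7    [7, 84, -5, 11, -7]
mul   [7, 84, -5, -77]
idiv  [7, 84, 0]
mul   [7, 0]
sub   [7]

7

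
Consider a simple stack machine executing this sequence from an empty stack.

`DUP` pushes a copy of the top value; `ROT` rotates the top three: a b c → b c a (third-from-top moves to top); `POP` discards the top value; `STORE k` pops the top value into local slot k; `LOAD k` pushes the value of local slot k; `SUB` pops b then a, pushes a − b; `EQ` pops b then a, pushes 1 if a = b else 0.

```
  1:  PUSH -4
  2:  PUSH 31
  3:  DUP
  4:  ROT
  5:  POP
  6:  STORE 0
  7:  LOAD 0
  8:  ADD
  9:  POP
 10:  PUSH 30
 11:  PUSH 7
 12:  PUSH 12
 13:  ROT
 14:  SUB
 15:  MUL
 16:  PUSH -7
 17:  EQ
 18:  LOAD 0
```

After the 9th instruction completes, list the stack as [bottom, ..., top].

[]

PUSH -4 : [-4]
PUSH 31 : [-4, 31]
DUP     : [-4, 31, 31]
ROT     : [31, 31, -4]
POP     : [31, 31]
STORE 0 : [31]
LOAD 0  : [31, 31]
ADD     : [62]
POP     : []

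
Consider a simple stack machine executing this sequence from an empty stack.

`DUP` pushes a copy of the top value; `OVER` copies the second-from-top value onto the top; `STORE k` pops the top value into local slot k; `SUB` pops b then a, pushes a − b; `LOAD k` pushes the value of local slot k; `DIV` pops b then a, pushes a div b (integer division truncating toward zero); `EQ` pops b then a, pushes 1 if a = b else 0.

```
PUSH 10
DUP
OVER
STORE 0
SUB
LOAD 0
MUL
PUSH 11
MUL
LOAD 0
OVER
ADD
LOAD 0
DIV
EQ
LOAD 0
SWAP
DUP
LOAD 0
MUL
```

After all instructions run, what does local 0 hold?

10

PUSH 10  [10]
DUP      [10, 10]
OVER     [10, 10, 10]
STORE 0  [10, 10]
SUB      [0]
LOAD 0   [0, 10]
MUL      [0]
PUSH 11  [0, 11]
MUL      [0]
LOAD 0   [0, 10]
OVER     [0, 10, 0]
ADD      [0, 10]
LOAD 0   [0, 10, 10]
DIV      [0, 1]
EQ       [0]
LOAD 0   [0, 10]
SWAP     [10, 0]
DUP      [10, 0, 0]
LOAD 0   [10, 0, 0, 10]
MUL      [10, 0, 0]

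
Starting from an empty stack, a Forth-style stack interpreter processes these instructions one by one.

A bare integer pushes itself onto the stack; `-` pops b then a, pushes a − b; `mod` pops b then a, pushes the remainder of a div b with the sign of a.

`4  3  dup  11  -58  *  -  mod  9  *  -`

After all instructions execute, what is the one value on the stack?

-23

4   -> [4]
3   -> [4, 3]
dup -> [4, 3, 3]
11  -> [4, 3, 3, 11]
-58 -> [4, 3, 3, 11, -58]
*   -> [4, 3, 3, -638]
-   -> [4, 3, 641]
mod -> [4, 3]
9   -> [4, 3, 9]
*   -> [4, 27]
-   -> [-23]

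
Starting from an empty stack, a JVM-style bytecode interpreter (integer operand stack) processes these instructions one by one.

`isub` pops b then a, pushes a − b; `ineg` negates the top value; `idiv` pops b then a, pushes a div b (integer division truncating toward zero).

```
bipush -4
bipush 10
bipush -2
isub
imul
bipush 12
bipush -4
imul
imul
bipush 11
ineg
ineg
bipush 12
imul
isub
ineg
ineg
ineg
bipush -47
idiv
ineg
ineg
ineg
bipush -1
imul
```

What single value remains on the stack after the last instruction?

46

bipush -4   [-4]
bipush 10   [-4, 10]
bipush -2   [-4, 10, -2]
isub        [-4, 12]
imul        [-48]
bipush 12   [-48, 12]
bipush -4   [-48, 12, -4]
imul        [-48, -48]
imul        [2304]
bipush 11   [2304, 11]
ineg        [2304, -11]
ineg        [2304, 11]
bipush 12   [2304, 11, 12]
imul        [2304, 132]
isub        [2172]
ineg        [-2172]
ineg        [2172]
ineg        [-2172]
bipush -47  [-2172, -47]
idiv        [46]
ineg        [-46]
ineg        [46]
ineg        [-46]
bipush -1   [-46, -1]
imul        [46]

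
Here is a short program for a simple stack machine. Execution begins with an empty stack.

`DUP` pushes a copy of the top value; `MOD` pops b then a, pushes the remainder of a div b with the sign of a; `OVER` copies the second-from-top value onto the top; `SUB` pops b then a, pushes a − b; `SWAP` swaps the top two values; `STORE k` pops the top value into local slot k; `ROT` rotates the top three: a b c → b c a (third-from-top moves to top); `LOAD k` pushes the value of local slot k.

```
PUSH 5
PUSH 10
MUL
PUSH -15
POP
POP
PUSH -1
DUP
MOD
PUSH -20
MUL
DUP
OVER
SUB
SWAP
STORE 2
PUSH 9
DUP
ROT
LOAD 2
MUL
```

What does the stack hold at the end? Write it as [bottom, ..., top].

[9, 9, 0]

PUSH 5   -> 5
PUSH 10  -> 5 10
MUL      -> 50
PUSH -15 -> 50 -15
POP      -> 50
POP      -> (empty)
PUSH -1  -> -1
DUP      -> -1 -1
MOD      -> 0
PUSH -20 -> 0 -20
MUL      -> 0
DUP      -> 0 0
OVER     -> 0 0 0
SUB      -> 0 0
SWAP     -> 0 0
STORE 2  -> 0
PUSH 9   -> 0 9
DUP      -> 0 9 9
ROT      -> 9 9 0
LOAD 2   -> 9 9 0 0
MUL      -> 9 9 0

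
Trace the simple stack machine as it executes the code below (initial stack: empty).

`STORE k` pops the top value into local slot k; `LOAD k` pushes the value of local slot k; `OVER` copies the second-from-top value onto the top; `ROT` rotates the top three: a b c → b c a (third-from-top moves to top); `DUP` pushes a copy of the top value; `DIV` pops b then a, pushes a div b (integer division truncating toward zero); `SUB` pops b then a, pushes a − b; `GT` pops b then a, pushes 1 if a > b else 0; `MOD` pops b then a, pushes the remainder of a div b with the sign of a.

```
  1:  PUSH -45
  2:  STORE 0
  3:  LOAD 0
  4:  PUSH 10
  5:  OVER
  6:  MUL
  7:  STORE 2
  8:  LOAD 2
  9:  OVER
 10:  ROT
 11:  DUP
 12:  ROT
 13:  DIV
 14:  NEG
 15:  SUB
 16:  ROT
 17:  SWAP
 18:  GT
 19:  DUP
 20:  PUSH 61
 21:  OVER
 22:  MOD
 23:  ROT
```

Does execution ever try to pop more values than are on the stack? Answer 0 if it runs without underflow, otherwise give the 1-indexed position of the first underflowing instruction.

PUSH -45  [-45]
STORE 0   []
LOAD 0    [-45]
PUSH 10   [-45, 10]
OVER      [-45, 10, -45]
MUL       [-45, -450]
STORE 2   [-45]
LOAD 2    [-45, -450]
OVER      [-45, -450, -45]
ROT       [-450, -45, -45]
DUP       [-450, -45, -45, -45]
ROT       [-450, -45, -45, -45]
DIV       [-450, -45, 1]
NEG       [-450, -45, -1]
SUB       [-450, -44]
ROT  — needs 3 operands, stack has 2 → underflow

16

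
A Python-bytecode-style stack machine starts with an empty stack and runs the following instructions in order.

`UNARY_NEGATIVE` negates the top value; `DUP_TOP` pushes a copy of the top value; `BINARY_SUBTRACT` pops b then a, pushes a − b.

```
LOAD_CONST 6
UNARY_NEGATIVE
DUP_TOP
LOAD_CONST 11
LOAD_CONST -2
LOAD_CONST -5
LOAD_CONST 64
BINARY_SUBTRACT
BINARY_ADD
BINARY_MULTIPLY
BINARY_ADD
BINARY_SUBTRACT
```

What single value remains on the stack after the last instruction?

LOAD_CONST 6    : 6
UNARY_NEGATIVE  : -6
DUP_TOP         : -6 -6
LOAD_CONST 11   : -6 -6 11
LOAD_CONST -2   : -6 -6 11 -2
LOAD_CONST -5   : -6 -6 11 -2 -5
LOAD_CONST 64   : -6 -6 11 -2 -5 64
BINARY_SUBTRACT : -6 -6 11 -2 -69
BINARY_ADD      : -6 -6 11 -71
BINARY_MULTIPLY : -6 -6 -781
BINARY_ADD      : -6 -787
BINARY_SUBTRACT : 781

781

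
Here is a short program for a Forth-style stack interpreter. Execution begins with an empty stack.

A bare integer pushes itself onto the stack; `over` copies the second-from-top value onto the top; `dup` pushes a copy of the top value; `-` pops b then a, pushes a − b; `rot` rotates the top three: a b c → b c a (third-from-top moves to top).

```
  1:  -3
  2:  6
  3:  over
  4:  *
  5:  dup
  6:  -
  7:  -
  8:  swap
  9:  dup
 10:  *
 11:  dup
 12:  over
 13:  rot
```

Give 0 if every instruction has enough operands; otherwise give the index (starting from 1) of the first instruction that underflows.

8

-3    [-3]
6     [-3, 6]
over  [-3, 6, -3]
*     [-3, -18]
dup   [-3, -18, -18]
-     [-3, 0]
-     [-3]
swap  — needs 2 operands, stack has 1 → underflow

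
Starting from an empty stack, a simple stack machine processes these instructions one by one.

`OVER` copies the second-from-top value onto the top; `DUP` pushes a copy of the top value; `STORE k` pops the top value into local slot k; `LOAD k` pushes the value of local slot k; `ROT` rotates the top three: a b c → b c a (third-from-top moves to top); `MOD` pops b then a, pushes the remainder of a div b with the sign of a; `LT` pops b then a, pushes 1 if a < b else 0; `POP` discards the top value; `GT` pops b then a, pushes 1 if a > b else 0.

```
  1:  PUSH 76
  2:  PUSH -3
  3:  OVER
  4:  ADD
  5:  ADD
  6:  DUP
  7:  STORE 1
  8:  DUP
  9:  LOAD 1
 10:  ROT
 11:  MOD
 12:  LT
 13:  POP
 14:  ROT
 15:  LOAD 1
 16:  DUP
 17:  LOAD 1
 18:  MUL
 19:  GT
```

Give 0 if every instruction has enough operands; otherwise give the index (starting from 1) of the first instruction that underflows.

14

PUSH 76 -> [76]
PUSH -3 -> [76, -3]
OVER    -> [76, -3, 76]
ADD     -> [76, 73]
ADD     -> [149]
DUP     -> [149, 149]
STORE 1 -> [149]
DUP     -> [149, 149]
LOAD 1  -> [149, 149, 149]
ROT     -> [149, 149, 149]
MOD     -> [149, 0]
LT      -> [0]
POP     -> []
ROT  — needs 3 operands, stack has 0 → underflow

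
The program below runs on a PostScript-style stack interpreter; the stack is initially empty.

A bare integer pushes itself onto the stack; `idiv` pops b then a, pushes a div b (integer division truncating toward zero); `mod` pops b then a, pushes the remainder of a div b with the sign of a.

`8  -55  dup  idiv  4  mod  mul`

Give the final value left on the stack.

8     [8]
-55   [8, -55]
dup   [8, -55, -55]
idiv  [8, 1]
4     [8, 1, 4]
mod   [8, 1]
mul   [8]

8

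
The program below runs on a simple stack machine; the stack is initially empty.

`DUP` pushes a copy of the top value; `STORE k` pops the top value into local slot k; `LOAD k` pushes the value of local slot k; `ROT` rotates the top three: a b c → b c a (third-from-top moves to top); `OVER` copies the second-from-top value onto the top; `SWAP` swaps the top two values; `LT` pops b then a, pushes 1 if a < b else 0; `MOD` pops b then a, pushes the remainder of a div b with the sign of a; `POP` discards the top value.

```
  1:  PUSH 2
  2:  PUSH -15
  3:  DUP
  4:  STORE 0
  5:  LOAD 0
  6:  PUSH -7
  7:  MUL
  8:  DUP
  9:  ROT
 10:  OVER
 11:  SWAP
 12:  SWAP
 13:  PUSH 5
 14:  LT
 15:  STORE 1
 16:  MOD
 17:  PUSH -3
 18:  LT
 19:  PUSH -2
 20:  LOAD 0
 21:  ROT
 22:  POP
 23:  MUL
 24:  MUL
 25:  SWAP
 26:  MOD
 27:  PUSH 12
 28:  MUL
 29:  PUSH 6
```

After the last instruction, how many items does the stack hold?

2

PUSH 2   -> 2
PUSH -15 -> 2 -15
DUP      -> 2 -15 -15
STORE 0  -> 2 -15
LOAD 0   -> 2 -15 -15
PUSH -7  -> 2 -15 -15 -7
MUL      -> 2 -15 105
DUP      -> 2 -15 105 105
ROT      -> 2 105 105 -15
OVER     -> 2 105 105 -15 105
SWAP     -> 2 105 105 105 -15
SWAP     -> 2 105 105 -15 105
PUSH 5   -> 2 105 105 -15 105 5
LT       -> 2 105 105 -15 0
STORE 1  -> 2 105 105 -15
MOD      -> 2 105 0
PUSH -3  -> 2 105 0 -3
LT       -> 2 105 0
PUSH -2  -> 2 105 0 -2
LOAD 0   -> 2 105 0 -2 -15
ROT      -> 2 105 -2 -15 0
POP      -> 2 105 -2 -15
MUL      -> 2 105 30
MUL      -> 2 3150
SWAP     -> 3150 2
MOD      -> 0
PUSH 12  -> 0 12
MUL      -> 0
PUSH 6   -> 0 6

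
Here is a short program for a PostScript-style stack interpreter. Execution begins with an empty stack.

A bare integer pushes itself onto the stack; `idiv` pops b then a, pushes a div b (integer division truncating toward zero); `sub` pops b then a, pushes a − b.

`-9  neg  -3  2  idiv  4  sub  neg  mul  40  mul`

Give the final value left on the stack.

-9   → [-9]
neg  → [9]
-3   → [9, -3]
2    → [9, -3, 2]
idiv → [9, -1]
4    → [9, -1, 4]
sub  → [9, -5]
neg  → [9, 5]
mul  → [45]
40   → [45, 40]
mul  → [1800]

1800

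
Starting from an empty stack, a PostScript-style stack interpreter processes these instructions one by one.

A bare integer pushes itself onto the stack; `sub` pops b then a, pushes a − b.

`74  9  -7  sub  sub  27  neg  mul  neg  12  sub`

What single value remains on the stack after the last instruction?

1554

74  : 74
9   : 74 9
-7  : 74 9 -7
sub : 74 16
sub : 58
27  : 58 27
neg : 58 -27
mul : -1566
neg : 1566
12  : 1566 12
sub : 1554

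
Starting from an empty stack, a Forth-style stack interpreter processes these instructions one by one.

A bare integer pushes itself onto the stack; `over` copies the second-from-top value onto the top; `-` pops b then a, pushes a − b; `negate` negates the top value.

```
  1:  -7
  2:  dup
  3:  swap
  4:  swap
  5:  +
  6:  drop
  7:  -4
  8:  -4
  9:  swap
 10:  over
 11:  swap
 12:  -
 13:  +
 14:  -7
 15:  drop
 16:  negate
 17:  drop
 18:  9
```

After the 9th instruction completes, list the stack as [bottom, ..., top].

-7   -> -7
dup  -> -7 -7
swap -> -7 -7
swap -> -7 -7
+    -> -14
drop -> (empty)
-4   -> -4
-4   -> -4 -4
swap -> -4 -4

[-4, -4]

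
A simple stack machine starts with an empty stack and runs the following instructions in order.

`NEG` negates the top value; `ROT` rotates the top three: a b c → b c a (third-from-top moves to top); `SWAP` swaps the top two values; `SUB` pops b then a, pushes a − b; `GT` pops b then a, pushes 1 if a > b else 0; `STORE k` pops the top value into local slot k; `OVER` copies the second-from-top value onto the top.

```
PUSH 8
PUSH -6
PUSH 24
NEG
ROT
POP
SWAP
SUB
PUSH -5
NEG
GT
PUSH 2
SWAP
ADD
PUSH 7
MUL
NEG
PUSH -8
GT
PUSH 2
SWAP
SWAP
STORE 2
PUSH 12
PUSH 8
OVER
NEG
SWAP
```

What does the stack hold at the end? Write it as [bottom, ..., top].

PUSH 8  -> [8]
PUSH -6 -> [8, -6]
PUSH 24 -> [8, -6, 24]
NEG     -> [8, -6, -24]
ROT     -> [-6, -24, 8]
POP     -> [-6, -24]
SWAP    -> [-24, -6]
SUB     -> [-18]
PUSH -5 -> [-18, -5]
NEG     -> [-18, 5]
GT      -> [0]
PUSH 2  -> [0, 2]
SWAP    -> [2, 0]
ADD     -> [2]
PUSH 7  -> [2, 7]
MUL     -> [14]
NEG     -> [-14]
PUSH -8 -> [-14, -8]
GT      -> [0]
PUSH 2  -> [0, 2]
SWAP    -> [2, 0]
SWAP    -> [0, 2]
STORE 2 -> [0]
PUSH 12 -> [0, 12]
PUSH 8  -> [0, 12, 8]
OVER    -> [0, 12, 8, 12]
NEG     -> [0, 12, 8, -12]
SWAP    -> [0, 12, -12, 8]

[0, 12, -12, 8]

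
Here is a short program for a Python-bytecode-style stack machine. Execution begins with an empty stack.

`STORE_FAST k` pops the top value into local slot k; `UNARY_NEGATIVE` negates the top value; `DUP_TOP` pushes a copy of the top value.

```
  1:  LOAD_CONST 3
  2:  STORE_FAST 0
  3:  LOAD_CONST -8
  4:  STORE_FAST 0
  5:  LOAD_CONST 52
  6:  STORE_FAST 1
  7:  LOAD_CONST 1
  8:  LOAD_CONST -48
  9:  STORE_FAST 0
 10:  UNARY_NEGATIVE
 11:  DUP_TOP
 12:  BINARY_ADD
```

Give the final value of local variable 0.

-48

LOAD_CONST 3   → [3]
STORE_FAST 0   → []
LOAD_CONST -8  → [-8]
STORE_FAST 0   → []
LOAD_CONST 52  → [52]
STORE_FAST 1   → []
LOAD_CONST 1   → [1]
LOAD_CONST -48 → [1, -48]
STORE_FAST 0   → [1]
UNARY_NEGATIVE → [-1]
DUP_TOP        → [-1, -1]
BINARY_ADD     → [-2]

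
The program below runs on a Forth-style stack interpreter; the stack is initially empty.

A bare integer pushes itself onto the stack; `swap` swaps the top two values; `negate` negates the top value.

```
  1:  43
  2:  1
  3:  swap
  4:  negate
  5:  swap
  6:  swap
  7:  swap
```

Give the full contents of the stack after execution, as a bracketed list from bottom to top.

[-43, 1]

43     → [43]
1      → [43, 1]
swap   → [1, 43]
negate → [1, -43]
swap   → [-43, 1]
swap   → [1, -43]
swap   → [-43, 1]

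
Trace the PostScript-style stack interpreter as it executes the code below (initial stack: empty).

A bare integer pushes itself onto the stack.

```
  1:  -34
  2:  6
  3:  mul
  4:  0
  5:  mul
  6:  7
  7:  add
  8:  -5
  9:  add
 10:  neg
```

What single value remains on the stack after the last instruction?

-2

-34 -> [-34]
6   -> [-34, 6]
mul -> [-204]
0   -> [-204, 0]
mul -> [0]
7   -> [0, 7]
add -> [7]
-5  -> [7, -5]
add -> [2]
neg -> [-2]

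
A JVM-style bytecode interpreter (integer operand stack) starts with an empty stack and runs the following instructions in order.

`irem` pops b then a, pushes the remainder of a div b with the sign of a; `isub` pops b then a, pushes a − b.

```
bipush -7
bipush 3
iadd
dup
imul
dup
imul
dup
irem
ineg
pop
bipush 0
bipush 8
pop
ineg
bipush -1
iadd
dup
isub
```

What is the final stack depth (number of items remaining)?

1

bipush -7 : [-7]
bipush 3  : [-7, 3]
iadd      : [-4]
dup       : [-4, -4]
imul      : [16]
dup       : [16, 16]
imul      : [256]
dup       : [256, 256]
irem      : [0]
ineg      : [0]
pop       : []
bipush 0  : [0]
bipush 8  : [0, 8]
pop       : [0]
ineg      : [0]
bipush -1 : [0, -1]
iadd      : [-1]
dup       : [-1, -1]
isub      : [0]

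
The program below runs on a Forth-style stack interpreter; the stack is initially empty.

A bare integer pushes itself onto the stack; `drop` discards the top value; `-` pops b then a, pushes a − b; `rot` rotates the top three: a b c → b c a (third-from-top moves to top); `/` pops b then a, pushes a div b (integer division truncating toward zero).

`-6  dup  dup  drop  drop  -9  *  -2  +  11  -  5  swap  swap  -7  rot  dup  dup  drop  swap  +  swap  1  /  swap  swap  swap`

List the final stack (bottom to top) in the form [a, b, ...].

[5, -7, 82]

-6    -6
dup   -6 -6
dup   -6 -6 -6
drop  -6 -6
drop  -6
-9    -6 -9
*     54
-2    54 -2
+     52
11    52 11
-     41
5     41 5
swap  5 41
swap  41 5
-7    41 5 -7
rot   5 -7 41
dup   5 -7 41 41
dup   5 -7 41 41 41
drop  5 -7 41 41
swap  5 -7 41 41
+     5 -7 82
swap  5 82 -7
1     5 82 -7 1
/     5 82 -7
swap  5 -7 82
swap  5 82 -7
swap  5 -7 82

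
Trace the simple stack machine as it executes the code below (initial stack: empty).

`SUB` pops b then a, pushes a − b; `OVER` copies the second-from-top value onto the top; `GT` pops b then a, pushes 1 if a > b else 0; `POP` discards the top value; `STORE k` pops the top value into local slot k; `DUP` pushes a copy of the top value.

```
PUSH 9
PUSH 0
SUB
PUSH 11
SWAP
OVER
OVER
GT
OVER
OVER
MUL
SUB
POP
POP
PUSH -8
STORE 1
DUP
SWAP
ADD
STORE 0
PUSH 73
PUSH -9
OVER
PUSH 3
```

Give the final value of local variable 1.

-8

PUSH 9  -> 9
PUSH 0  -> 9 0
SUB     -> 9
PUSH 11 -> 9 11
SWAP    -> 11 9
OVER    -> 11 9 11
OVER    -> 11 9 11 9
GT      -> 11 9 1
OVER    -> 11 9 1 9
OVER    -> 11 9 1 9 1
MUL     -> 11 9 1 9
SUB     -> 11 9 -8
POP     -> 11 9
POP     -> 11
PUSH -8 -> 11 -8
STORE 1 -> 11
DUP     -> 11 11
SWAP    -> 11 11
ADD     -> 22
STORE 0 -> (empty)
PUSH 73 -> 73
PUSH -9 -> 73 -9
OVER    -> 73 -9 73
PUSH 3  -> 73 -9 73 3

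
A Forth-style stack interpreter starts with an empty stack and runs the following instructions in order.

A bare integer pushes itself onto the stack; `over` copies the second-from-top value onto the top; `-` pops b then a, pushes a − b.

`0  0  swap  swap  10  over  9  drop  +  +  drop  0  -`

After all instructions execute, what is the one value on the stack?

0

0    → [0]
0    → [0, 0]
swap → [0, 0]
swap → [0, 0]
10   → [0, 0, 10]
over → [0, 0, 10, 0]
9    → [0, 0, 10, 0, 9]
drop → [0, 0, 10, 0]
+    → [0, 0, 10]
+    → [0, 10]
drop → [0]
0    → [0, 0]
-    → [0]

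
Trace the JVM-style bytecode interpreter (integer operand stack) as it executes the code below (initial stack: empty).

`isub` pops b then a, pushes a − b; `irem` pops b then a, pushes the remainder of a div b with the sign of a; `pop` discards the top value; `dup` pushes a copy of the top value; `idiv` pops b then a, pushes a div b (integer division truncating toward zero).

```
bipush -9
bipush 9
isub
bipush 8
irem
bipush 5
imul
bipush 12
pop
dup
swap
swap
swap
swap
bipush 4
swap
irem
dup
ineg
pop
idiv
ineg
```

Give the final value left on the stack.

bipush -9 : [-9]
bipush 9  : [-9, 9]
isub      : [-18]
bipush 8  : [-18, 8]
irem      : [-2]
bipush 5  : [-2, 5]
imul      : [-10]
bipush 12 : [-10, 12]
pop       : [-10]
dup       : [-10, -10]
swap      : [-10, -10]
swap      : [-10, -10]
swap      : [-10, -10]
swap      : [-10, -10]
bipush 4  : [-10, -10, 4]
swap      : [-10, 4, -10]
irem      : [-10, 4]
dup       : [-10, 4, 4]
ineg      : [-10, 4, -4]
pop       : [-10, 4]
idiv      : [-2]
ineg      : [2]

2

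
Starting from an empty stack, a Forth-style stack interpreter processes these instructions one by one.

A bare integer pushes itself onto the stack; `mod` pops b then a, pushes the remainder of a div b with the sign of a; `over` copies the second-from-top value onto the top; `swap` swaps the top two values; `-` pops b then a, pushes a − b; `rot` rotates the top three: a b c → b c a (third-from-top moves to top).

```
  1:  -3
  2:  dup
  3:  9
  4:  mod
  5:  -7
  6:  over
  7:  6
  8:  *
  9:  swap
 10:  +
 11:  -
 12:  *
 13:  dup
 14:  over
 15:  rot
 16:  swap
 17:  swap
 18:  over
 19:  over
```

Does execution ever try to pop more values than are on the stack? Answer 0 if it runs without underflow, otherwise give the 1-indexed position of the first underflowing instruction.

-3   -> -3
dup  -> -3 -3
9    -> -3 -3 9
mod  -> -3 -3
-7   -> -3 -3 -7
over -> -3 -3 -7 -3
6    -> -3 -3 -7 -3 6
*    -> -3 -3 -7 -18
swap -> -3 -3 -18 -7
+    -> -3 -3 -25
-    -> -3 22
*    -> -66
dup  -> -66 -66
over -> -66 -66 -66
rot  -> -66 -66 -66
swap -> -66 -66 -66
swap -> -66 -66 -66
over -> -66 -66 -66 -66
over -> -66 -66 -66 -66 -66

0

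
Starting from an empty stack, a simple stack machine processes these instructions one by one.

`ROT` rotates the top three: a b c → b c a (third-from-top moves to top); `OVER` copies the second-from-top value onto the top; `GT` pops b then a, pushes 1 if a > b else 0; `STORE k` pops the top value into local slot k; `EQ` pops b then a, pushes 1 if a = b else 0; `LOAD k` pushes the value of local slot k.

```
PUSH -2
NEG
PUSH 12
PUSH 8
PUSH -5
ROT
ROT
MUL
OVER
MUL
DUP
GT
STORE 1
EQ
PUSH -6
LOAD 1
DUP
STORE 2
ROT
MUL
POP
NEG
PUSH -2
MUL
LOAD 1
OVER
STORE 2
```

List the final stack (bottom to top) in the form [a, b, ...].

PUSH -2  [-2]
NEG      [2]
PUSH 12  [2, 12]
PUSH 8   [2, 12, 8]
PUSH -5  [2, 12, 8, -5]
ROT      [2, 8, -5, 12]
ROT      [2, -5, 12, 8]
MUL      [2, -5, 96]
OVER     [2, -5, 96, -5]
MUL      [2, -5, -480]
DUP      [2, -5, -480, -480]
GT       [2, -5, 0]
STORE 1  [2, -5]
EQ       [0]
PUSH -6  [0, -6]
LOAD 1   [0, -6, 0]
DUP      [0, -6, 0, 0]
STORE 2  [0, -6, 0]
ROT      [-6, 0, 0]
MUL      [-6, 0]
POP      [-6]
NEG      [6]
PUSH -2  [6, -2]
MUL      [-12]
LOAD 1   [-12, 0]
OVER     [-12, 0, -12]
STORE 2  [-12, 0]

[-12, 0]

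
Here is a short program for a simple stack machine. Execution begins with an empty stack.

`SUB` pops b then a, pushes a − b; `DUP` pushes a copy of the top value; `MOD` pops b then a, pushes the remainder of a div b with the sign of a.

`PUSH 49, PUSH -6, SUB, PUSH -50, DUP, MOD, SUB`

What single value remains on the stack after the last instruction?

55

PUSH 49   [49]
PUSH -6   [49, -6]
SUB       [55]
PUSH -50  [55, -50]
DUP       [55, -50, -50]
MOD       [55, 0]
SUB       [55]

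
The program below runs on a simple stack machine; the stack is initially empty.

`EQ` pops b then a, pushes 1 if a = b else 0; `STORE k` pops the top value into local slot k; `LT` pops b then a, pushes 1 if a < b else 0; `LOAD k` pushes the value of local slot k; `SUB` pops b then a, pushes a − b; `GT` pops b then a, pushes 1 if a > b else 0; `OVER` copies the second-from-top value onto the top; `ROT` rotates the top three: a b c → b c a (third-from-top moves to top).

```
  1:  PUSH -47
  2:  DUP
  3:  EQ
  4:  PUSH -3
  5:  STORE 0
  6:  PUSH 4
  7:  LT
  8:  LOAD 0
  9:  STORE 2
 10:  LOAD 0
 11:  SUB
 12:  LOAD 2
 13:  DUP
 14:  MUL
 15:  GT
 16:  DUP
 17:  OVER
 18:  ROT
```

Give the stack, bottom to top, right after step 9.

[1]

PUSH -47  -47
DUP       -47 -47
EQ        1
PUSH -3   1 -3
STORE 0   1
PUSH 4    1 4
LT        1
LOAD 0    1 -3
STORE 2   1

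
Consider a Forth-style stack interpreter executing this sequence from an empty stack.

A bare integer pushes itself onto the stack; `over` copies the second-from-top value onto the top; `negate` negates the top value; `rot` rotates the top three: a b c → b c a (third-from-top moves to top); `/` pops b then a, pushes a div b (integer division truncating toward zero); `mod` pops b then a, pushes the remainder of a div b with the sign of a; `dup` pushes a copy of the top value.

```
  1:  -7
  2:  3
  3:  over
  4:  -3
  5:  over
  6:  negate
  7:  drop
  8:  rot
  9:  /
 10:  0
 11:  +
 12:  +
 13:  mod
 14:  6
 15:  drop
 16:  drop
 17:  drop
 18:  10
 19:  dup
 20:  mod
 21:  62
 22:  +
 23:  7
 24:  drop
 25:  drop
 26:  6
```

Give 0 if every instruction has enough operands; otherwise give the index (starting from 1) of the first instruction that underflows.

-7      [-7]
3       [-7, 3]
over    [-7, 3, -7]
-3      [-7, 3, -7, -3]
over    [-7, 3, -7, -3, -7]
negate  [-7, 3, -7, -3, 7]
drop    [-7, 3, -7, -3]
rot     [-7, -7, -3, 3]
/       [-7, -7, -1]
0       [-7, -7, -1, 0]
+       [-7, -7, -1]
+       [-7, -8]
mod     [-7]
6       [-7, 6]
drop    [-7]
drop    []
drop  — needs 1 operand, stack has 0 → underflow

17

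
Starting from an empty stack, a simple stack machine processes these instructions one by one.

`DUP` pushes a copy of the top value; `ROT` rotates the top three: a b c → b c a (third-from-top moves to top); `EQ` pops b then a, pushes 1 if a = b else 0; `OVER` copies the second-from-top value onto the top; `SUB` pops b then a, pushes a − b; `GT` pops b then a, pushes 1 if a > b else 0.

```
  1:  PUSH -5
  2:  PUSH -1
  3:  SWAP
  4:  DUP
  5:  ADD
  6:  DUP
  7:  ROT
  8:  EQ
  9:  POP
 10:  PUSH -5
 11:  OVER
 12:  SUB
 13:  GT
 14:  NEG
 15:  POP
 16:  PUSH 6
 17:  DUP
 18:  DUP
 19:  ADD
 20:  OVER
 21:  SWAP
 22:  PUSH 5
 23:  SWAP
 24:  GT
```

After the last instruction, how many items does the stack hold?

3

PUSH -5 : [-5]
PUSH -1 : [-5, -1]
SWAP    : [-1, -5]
DUP     : [-1, -5, -5]
ADD     : [-1, -10]
DUP     : [-1, -10, -10]
ROT     : [-10, -10, -1]
EQ      : [-10, 0]
POP     : [-10]
PUSH -5 : [-10, -5]
OVER    : [-10, -5, -10]
SUB     : [-10, 5]
GT      : [0]
NEG     : [0]
POP     : []
PUSH 6  : [6]
DUP     : [6, 6]
DUP     : [6, 6, 6]
ADD     : [6, 12]
OVER    : [6, 12, 6]
SWAP    : [6, 6, 12]
PUSH 5  : [6, 6, 12, 5]
SWAP    : [6, 6, 5, 12]
GT      : [6, 6, 0]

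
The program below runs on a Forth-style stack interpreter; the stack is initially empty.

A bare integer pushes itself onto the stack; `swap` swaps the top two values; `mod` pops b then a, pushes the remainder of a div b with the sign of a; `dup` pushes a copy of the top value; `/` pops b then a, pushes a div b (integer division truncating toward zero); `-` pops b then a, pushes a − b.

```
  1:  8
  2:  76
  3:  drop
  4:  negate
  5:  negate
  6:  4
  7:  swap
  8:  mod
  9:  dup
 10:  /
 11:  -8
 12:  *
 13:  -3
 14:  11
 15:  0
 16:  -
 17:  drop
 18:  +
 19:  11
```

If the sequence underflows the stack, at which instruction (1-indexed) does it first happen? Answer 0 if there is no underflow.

8      -> 8
76     -> 8 76
drop   -> 8
negate -> -8
negate -> 8
4      -> 8 4
swap   -> 4 8
mod    -> 4
dup    -> 4 4
/      -> 1
-8     -> 1 -8
*      -> -8
-3     -> -8 -3
11     -> -8 -3 11
0      -> -8 -3 11 0
-      -> -8 -3 11
drop   -> -8 -3
+      -> -11
11     -> -11 11

0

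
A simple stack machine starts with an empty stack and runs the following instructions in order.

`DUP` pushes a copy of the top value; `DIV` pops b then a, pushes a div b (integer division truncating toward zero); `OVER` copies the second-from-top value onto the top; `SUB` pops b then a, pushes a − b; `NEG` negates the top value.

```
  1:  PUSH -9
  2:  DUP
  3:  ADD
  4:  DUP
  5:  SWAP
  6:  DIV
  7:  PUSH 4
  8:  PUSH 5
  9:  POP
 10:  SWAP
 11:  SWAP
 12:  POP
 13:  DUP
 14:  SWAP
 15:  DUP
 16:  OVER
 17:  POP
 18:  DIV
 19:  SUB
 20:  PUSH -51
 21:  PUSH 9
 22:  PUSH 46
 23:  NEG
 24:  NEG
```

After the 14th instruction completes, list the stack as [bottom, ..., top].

PUSH -9 -> [-9]
DUP     -> [-9, -9]
ADD     -> [-18]
DUP     -> [-18, -18]
SWAP    -> [-18, -18]
DIV     -> [1]
PUSH 4  -> [1, 4]
PUSH 5  -> [1, 4, 5]
POP     -> [1, 4]
SWAP    -> [4, 1]
SWAP    -> [1, 4]
POP     -> [1]
DUP     -> [1, 1]
SWAP    -> [1, 1]

[1, 1]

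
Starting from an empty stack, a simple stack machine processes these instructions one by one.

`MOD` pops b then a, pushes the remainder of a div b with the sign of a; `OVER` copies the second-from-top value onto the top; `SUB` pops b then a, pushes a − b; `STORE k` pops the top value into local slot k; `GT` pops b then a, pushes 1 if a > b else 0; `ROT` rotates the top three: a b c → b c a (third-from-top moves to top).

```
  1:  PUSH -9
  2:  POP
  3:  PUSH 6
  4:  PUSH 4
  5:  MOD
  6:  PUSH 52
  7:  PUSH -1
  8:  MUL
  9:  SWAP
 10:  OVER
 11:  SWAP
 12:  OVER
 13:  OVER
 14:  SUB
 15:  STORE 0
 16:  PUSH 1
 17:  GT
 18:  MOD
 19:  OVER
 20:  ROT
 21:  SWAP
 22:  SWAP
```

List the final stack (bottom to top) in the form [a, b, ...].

PUSH -9  -9
POP      (empty)
PUSH 6   6
PUSH 4   6 4
MOD      2
PUSH 52  2 52
PUSH -1  2 52 -1
MUL      2 -52
SWAP     -52 2
OVER     -52 2 -52
SWAP     -52 -52 2
OVER     -52 -52 2 -52
OVER     -52 -52 2 -52 2
SUB      -52 -52 2 -54
STORE 0  -52 -52 2
PUSH 1   -52 -52 2 1
GT       -52 -52 1
MOD      -52 0
OVER     -52 0 -52
ROT      0 -52 -52
SWAP     0 -52 -52
SWAP     0 -52 -52

[0, -52, -52]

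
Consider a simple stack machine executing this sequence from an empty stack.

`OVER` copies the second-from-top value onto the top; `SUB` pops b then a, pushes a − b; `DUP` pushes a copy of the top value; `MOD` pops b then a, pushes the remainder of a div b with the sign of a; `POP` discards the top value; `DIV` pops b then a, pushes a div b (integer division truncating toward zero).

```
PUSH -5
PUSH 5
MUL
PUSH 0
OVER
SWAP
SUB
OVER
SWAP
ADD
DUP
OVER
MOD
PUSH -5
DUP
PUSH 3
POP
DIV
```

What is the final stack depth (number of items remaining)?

PUSH -5  [-5]
PUSH 5   [-5, 5]
MUL      [-25]
PUSH 0   [-25, 0]
OVER     [-25, 0, -25]
SWAP     [-25, -25, 0]
SUB      [-25, -25]
OVER     [-25, -25, -25]
SWAP     [-25, -25, -25]
ADD      [-25, -50]
DUP      [-25, -50, -50]
OVER     [-25, -50, -50, -50]
MOD      [-25, -50, 0]
PUSH -5  [-25, -50, 0, -5]
DUP      [-25, -50, 0, -5, -5]
PUSH 3   [-25, -50, 0, -5, -5, 3]
POP      [-25, -50, 0, -5, -5]
DIV      [-25, -50, 0, 1]

4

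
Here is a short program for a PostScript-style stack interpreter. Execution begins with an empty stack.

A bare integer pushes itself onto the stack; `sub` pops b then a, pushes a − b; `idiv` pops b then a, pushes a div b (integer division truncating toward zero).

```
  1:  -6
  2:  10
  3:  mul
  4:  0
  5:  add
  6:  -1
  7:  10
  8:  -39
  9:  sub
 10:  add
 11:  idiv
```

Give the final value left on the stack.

-6   → -6
10   → -6 10
mul  → -60
0    → -60 0
add  → -60
-1   → -60 -1
10   → -60 -1 10
-39  → -60 -1 10 -39
sub  → -60 -1 49
add  → -60 48
idiv → -1

-1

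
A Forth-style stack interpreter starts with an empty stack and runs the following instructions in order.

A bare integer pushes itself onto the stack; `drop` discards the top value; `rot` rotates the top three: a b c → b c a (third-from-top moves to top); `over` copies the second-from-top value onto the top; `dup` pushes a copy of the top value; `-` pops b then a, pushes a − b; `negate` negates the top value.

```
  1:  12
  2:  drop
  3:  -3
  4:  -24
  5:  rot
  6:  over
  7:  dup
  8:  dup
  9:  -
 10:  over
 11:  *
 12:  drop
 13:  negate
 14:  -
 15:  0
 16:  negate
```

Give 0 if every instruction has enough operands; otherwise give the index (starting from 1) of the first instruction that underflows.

5

12   : 12
drop : (empty)
-3   : -3
-24  : -3 -24
rot  — needs 3 operands, stack has 2 → underflow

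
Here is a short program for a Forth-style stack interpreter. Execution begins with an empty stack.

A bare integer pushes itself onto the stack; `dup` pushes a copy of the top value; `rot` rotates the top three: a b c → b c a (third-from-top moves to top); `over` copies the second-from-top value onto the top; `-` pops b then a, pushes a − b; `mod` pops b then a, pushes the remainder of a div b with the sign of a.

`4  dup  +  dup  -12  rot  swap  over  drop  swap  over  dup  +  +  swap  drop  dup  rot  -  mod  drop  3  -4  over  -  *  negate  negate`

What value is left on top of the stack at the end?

-21

4      -> [4]
dup    -> [4, 4]
+      -> [8]
dup    -> [8, 8]
-12    -> [8, 8, -12]
rot    -> [8, -12, 8]
swap   -> [8, 8, -12]
over   -> [8, 8, -12, 8]
drop   -> [8, 8, -12]
swap   -> [8, -12, 8]
over   -> [8, -12, 8, -12]
dup    -> [8, -12, 8, -12, -12]
+      -> [8, -12, 8, -24]
+      -> [8, -12, -16]
swap   -> [8, -16, -12]
drop   -> [8, -16]
dup    -> [8, -16, -16]
rot    -> [-16, -16, 8]
-      -> [-16, -24]
mod    -> [-16]
drop   -> []
3      -> [3]
-4     -> [3, -4]
over   -> [3, -4, 3]
-      -> [3, -7]
*      -> [-21]
negate -> [21]
negate -> [-21]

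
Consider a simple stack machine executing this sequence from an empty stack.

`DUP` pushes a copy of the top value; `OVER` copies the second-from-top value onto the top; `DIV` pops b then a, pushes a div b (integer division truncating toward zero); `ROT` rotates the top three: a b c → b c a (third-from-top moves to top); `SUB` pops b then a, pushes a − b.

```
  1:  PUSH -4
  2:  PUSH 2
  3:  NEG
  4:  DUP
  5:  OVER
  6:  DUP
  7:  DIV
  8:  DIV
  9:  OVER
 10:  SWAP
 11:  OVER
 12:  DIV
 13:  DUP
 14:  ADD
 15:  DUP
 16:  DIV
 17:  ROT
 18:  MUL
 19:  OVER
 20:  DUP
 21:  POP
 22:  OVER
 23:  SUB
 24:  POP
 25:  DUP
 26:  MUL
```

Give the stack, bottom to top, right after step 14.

[-4, -2, -2, 2]

PUSH -4 → [-4]
PUSH 2  → [-4, 2]
NEG     → [-4, -2]
DUP     → [-4, -2, -2]
OVER    → [-4, -2, -2, -2]
DUP     → [-4, -2, -2, -2, -2]
DIV     → [-4, -2, -2, 1]
DIV     → [-4, -2, -2]
OVER    → [-4, -2, -2, -2]
SWAP    → [-4, -2, -2, -2]
OVER    → [-4, -2, -2, -2, -2]
DIV     → [-4, -2, -2, 1]
DUP     → [-4, -2, -2, 1, 1]
ADD     → [-4, -2, -2, 2]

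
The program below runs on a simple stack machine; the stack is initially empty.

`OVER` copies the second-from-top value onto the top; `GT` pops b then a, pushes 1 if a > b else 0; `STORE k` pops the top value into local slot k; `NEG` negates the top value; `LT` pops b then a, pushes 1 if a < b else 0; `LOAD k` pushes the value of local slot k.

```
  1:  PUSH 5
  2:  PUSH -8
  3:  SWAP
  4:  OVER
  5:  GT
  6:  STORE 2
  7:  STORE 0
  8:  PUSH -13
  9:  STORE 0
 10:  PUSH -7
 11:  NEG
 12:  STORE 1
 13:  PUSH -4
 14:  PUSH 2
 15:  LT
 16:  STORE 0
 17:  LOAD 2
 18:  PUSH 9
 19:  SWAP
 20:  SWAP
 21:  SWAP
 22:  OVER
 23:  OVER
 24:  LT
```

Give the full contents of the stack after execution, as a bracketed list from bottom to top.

[9, 1, 0]

PUSH 5    [5]
PUSH -8   [5, -8]
SWAP      [-8, 5]
OVER      [-8, 5, -8]
GT        [-8, 1]
STORE 2   [-8]
STORE 0   []
PUSH -13  [-13]
STORE 0   []
PUSH -7   [-7]
NEG       [7]
STORE 1   []
PUSH -4   [-4]
PUSH 2    [-4, 2]
LT        [1]
STORE 0   []
LOAD 2    [1]
PUSH 9    [1, 9]
SWAP      [9, 1]
SWAP      [1, 9]
SWAP      [9, 1]
OVER      [9, 1, 9]
OVER      [9, 1, 9, 1]
LT        [9, 1, 0]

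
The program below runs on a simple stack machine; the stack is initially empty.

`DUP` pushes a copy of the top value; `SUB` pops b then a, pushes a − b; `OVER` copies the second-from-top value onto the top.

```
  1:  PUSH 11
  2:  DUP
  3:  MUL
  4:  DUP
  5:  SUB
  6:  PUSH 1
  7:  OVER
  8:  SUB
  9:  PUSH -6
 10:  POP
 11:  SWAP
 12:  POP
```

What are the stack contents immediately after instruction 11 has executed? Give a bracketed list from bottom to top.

PUSH 11 : [11]
DUP     : [11, 11]
MUL     : [121]
DUP     : [121, 121]
SUB     : [0]
PUSH 1  : [0, 1]
OVER    : [0, 1, 0]
SUB     : [0, 1]
PUSH -6 : [0, 1, -6]
POP     : [0, 1]
SWAP    : [1, 0]

[1, 0]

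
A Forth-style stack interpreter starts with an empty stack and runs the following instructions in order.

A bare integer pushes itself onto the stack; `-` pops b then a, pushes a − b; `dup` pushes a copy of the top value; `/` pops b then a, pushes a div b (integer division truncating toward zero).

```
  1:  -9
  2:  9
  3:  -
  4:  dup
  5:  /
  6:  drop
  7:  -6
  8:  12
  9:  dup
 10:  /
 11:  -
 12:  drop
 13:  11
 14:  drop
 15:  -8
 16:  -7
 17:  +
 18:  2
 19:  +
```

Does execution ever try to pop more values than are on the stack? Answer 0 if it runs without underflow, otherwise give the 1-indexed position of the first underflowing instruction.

-9   → -9
9    → -9 9
-    → -18
dup  → -18 -18
/    → 1
drop → (empty)
-6   → -6
12   → -6 12
dup  → -6 12 12
/    → -6 1
-    → -7
drop → (empty)
11   → 11
drop → (empty)
-8   → -8
-7   → -8 -7
+    → -15
2    → -15 2
+    → -13

0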